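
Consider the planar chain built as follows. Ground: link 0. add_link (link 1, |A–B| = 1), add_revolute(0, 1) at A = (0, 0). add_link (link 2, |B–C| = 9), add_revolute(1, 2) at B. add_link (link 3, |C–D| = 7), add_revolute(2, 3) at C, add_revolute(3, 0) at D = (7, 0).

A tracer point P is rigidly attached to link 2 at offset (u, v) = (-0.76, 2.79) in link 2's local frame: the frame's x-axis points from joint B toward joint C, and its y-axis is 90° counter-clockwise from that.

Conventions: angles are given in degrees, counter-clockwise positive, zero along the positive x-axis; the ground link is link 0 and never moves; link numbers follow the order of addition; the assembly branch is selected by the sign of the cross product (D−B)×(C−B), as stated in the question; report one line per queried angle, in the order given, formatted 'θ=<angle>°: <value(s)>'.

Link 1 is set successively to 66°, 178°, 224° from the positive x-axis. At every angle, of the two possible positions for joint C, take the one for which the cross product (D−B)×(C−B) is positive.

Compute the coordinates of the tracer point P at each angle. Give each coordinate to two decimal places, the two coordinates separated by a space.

A=(0,0), D=(7.00,0)
θ=66°: B = A + 1.00·(cos66°, sin66°) = (0.4067, 0.9135)
θ=66°: |BD| = 6.6563
θ=66°: circle(B,9.00) ∩ circle(D,7.00): a=5.7319, h=6.9387
θ=66°:   candidates: C₊=(7.0367,6.9999) cross=46.186; C₋=(5.1321,-6.7462) cross=-46.186
θ=66°:   branch + wants cross > 0 → take C=(7.0367,6.9999) (cross=46.186)
θ=66°: ex = (C−B)/|BC| = (0.7367,0.6763); ey = (-0.6763,0.7367)
θ=66°: P = B + -0.76·ex + 2.79·ey = (-2.0399,2.4549)
θ=178°: B = A + 1.00·(cos178°, sin178°) = (-0.9994, 0.0349)
θ=178°: |BD| = 7.9995
θ=178°: circle(B,9.00) ∩ circle(D,7.00): a=5.9999, h=6.7083
θ=178°:   candidates: C₊=(5.0297,6.7170) cross=53.663; C₋=(4.9712,-6.6995) cross=-53.663
θ=178°:   branch + wants cross > 0 → take C=(5.0297,6.7170) (cross=53.663)
θ=178°: ex = (C−B)/|BC| = (0.6699,0.7425); ey = (-0.7425,0.6699)
θ=178°: P = B + -0.76·ex + 2.79·ey = (-3.5800,1.3396)
θ=224°: B = A + 1.00·(cos224°, sin224°) = (-0.7193, -0.6947)
θ=224°: |BD| = 7.7505
θ=224°: circle(B,9.00) ∩ circle(D,7.00): a=5.9396, h=6.7617
θ=224°:   candidates: C₊=(4.5904,6.5722) cross=52.407; C₋=(5.8024,-6.8968) cross=-52.407
θ=224°:   branch + wants cross > 0 → take C=(4.5904,6.5722) (cross=52.407)
θ=224°: ex = (C−B)/|BC| = (0.5900,0.8074); ey = (-0.8074,0.5900)
θ=224°: P = B + -0.76·ex + 2.79·ey = (-3.4204,0.3377)

θ=66°: -2.04 2.45
θ=178°: -3.58 1.34
θ=224°: -3.42 0.34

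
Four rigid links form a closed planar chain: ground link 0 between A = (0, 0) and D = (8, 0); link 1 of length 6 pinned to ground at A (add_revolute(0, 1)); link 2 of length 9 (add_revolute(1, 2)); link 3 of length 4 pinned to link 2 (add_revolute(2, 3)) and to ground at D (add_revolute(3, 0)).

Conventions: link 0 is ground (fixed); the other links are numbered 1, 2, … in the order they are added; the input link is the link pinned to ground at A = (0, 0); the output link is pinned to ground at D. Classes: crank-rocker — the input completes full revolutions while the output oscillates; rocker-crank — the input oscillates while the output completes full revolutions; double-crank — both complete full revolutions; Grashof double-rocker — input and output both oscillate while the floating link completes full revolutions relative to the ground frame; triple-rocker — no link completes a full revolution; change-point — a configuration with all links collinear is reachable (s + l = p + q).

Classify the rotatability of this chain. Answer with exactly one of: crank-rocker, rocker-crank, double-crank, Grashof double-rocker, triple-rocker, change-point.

lengths: ground=8, input=6, coupler=9, output=4
sorted: s=4 (shortest), l=9 (longest), p+q=14
s + l = 13 vs p + q = 14
s + l < p + q (Grashof) with shortest = output link → rocker-crank

rocker-crank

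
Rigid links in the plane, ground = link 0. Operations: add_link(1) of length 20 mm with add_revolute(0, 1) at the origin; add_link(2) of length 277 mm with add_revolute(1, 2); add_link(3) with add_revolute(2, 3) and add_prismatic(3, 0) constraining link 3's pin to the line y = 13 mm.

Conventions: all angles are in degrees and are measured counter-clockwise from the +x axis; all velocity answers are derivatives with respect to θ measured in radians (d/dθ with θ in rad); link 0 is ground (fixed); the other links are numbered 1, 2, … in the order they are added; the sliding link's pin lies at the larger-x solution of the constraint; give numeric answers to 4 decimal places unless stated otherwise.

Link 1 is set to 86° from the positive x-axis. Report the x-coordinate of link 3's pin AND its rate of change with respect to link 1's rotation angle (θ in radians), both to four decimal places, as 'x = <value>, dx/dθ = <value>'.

geometry: r = 20 mm, L = 277 mm, e = 13 mm
crank pin P = (r cos θ, r sin θ) = (1.395129, 19.951281)
h = r sin θ − e = 19.951281 − 13 = 6.951281
x = r cos θ + √(L² − h²) = 1.395129 + 276.912765 = 278.307895
dx/dθ = −r sin θ − h·r cos θ/√(L² − h²) (θ in radians; h = 6.951281) = -19.986303

x = 278.3079, dx/dθ = -19.9863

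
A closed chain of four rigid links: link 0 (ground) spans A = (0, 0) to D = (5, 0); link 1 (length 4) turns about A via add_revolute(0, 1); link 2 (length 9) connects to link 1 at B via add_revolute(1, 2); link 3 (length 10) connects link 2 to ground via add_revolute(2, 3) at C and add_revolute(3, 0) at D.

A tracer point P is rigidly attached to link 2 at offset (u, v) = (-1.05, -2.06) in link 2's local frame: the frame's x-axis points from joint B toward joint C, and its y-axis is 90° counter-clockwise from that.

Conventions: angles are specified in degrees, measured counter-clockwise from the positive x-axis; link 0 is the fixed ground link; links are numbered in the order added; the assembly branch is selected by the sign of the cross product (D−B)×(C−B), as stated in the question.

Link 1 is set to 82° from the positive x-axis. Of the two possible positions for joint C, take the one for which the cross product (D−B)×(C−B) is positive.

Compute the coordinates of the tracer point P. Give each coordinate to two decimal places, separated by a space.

A=(0,0), D=(5.00,0)
B = A + 4.00·(cos82°, sin82°) = (0.5567, 3.9611)
|BD| = 5.9526
circle(B,9.00) ∩ circle(D,10.00): a=1.3803, h=8.8935
  candidates: C₊=(7.5051,9.6811) cross=52.939; C₋=(-4.3310,-3.5960) cross=-52.939
  branch + wants cross > 0 → take C=(7.5051,9.6811) (cross=52.939)
ex = (C−B)/|BC| = (0.7720,0.6356); ey = (-0.6356,0.7720)
P = B + -1.05·ex + -2.06·ey = (1.0553,1.7033)

1.06 1.70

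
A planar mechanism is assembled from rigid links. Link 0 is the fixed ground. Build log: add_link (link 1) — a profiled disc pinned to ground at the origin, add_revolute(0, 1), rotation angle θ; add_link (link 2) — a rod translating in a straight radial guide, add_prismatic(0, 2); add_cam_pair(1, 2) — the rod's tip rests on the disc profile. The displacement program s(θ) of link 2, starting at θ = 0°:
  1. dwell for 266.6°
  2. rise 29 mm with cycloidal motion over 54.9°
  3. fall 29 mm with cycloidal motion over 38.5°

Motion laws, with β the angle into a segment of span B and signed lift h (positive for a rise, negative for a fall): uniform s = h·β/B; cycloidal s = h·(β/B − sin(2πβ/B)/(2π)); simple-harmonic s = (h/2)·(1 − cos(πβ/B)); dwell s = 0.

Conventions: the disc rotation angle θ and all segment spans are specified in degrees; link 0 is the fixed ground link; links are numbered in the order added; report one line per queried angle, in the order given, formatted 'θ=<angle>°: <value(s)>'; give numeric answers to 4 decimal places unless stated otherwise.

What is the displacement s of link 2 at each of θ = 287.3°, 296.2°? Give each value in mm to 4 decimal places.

seg 1 [0°–266.6°] dwell: s stays 0.0000
seg 2 [266.6°–321.5°] cycloidal, h=29: θ=287.3° here. β=20.7, B=54.9. 29·(0.3770 − sin(2π·0.3770)/(2π)) = 7.7131 → s = 7.7131
seg 2 [266.6°–321.5°] cycloidal, h=29: θ=296.2° here. β=29.6, B=54.9. 29·(0.5392 − sin(2π·0.5392)/(2π)) = 16.7600 → s = 16.7600

θ=287.3°: 7.7131
θ=296.2°: 16.7600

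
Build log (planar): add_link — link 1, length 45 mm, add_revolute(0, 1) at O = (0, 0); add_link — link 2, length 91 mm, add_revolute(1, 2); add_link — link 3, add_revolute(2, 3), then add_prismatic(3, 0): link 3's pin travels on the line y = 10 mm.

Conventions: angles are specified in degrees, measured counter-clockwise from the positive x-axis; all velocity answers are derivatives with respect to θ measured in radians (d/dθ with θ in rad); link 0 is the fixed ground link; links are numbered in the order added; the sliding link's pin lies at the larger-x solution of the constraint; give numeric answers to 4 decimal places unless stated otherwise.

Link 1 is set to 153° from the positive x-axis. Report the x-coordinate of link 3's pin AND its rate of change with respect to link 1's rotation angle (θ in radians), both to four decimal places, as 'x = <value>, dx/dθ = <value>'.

geometry: r = 45 mm, L = 91 mm, e = 10 mm
crank pin P = (r cos θ, r sin θ) = (-40.095294, 20.429572)
h = r sin θ − e = 20.429572 − 10 = 10.429572
x = r cos θ + √(L² − h²) = -40.095294 + 90.400354 = 50.305060
dx/dθ = −r sin θ − h·r cos θ/√(L² − h²) (θ in radians; h = 10.429572) = -15.803741

x = 50.3051, dx/dθ = -15.8037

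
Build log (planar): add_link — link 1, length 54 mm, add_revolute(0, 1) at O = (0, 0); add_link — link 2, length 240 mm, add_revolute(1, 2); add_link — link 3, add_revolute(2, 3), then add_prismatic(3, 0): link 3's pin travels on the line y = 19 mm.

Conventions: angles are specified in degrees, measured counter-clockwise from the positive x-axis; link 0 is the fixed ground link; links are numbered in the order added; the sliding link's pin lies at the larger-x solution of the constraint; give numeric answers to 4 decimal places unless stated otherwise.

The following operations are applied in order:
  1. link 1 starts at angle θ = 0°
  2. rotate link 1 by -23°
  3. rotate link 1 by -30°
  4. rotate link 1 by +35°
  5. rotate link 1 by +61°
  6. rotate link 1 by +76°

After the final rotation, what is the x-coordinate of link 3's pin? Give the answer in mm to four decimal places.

geometry: r = 54 mm, L = 240 mm, e = 19 mm; θ starts at 0°
rotate link 1 by -23°: θ ← 0° -23° = -23°
rotate link 1 by -30°: θ ← -23° -30° = -53°
rotate link 1 by +35°: θ ← -53° +35° = -18°
rotate link 1 by +61°: θ ← -18° +61° = 43°
rotate link 1 by +76°: θ ← 43° +76° = 119°
crank pin P = (r cos θ, r sin θ) = (-26.179719, 47.229464)
h = r sin θ − e = 47.229464 − 19 = 28.229464
x = r cos θ + √(L² − h²) = -26.179719 + 238.334004 = 212.154284

212.1543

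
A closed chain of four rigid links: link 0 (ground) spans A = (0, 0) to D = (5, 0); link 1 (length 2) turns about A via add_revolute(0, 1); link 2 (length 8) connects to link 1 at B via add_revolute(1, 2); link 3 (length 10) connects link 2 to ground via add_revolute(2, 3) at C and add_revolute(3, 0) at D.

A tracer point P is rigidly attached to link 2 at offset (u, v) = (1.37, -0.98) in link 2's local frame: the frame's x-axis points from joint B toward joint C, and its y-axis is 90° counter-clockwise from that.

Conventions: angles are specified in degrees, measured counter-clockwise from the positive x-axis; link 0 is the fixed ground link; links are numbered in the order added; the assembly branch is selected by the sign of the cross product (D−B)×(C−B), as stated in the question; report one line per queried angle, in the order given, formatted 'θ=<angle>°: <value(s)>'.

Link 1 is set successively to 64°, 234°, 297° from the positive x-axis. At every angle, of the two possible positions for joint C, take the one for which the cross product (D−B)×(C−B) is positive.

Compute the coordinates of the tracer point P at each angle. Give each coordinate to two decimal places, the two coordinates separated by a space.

A=(0,0), D=(5.00,0)
θ=64°: B = A + 2.00·(cos64°, sin64°) = (0.8767, 1.7976)
θ=64°: |BD| = 4.4981
θ=64°: circle(B,8.00) ∩ circle(D,10.00): a=-1.7527, h=7.8056
θ=64°:   candidates: C₊=(2.3895,9.6533) cross=35.110; C₋=(-3.8493,-4.6572) cross=-35.110
θ=64°:   branch + wants cross > 0 → take C=(2.3895,9.6533) (cross=35.110)
θ=64°: ex = (C−B)/|BC| = (0.1891,0.9820); ey = (-0.9820,0.1891)
θ=64°: P = B + 1.37·ex + -0.98·ey = (2.0981,2.9576)
θ=234°: B = A + 2.00·(cos234°, sin234°) = (-1.1756, -1.6180)
θ=234°: |BD| = 6.3840
θ=234°: circle(B,8.00) ∩ circle(D,10.00): a=0.3725, h=7.9913
θ=234°:   candidates: C₊=(-2.8407,6.2068) cross=51.017; C₋=(1.2101,-9.2540) cross=-51.017
θ=234°:   branch + wants cross > 0 → take C=(-2.8407,6.2068) (cross=51.017)
θ=234°: ex = (C−B)/|BC| = (-0.2081,0.9781); ey = (-0.9781,-0.2081)
θ=234°: P = B + 1.37·ex + -0.98·ey = (-0.5022,-0.0741)
θ=297°: B = A + 2.00·(cos297°, sin297°) = (0.9080, -1.7820)
θ=297°: |BD| = 4.4632
θ=297°: circle(B,8.00) ∩ circle(D,10.00): a=-1.8014, h=7.7946
θ=297°:   candidates: C₊=(-3.8557,4.6451) cross=34.789; C₋=(2.3685,-9.6476) cross=-34.789
θ=297°:   branch + wants cross > 0 → take C=(-3.8557,4.6451) (cross=34.789)
θ=297°: ex = (C−B)/|BC| = (-0.5955,0.8034); ey = (-0.8034,-0.5955)
θ=297°: P = B + 1.37·ex + -0.98·ey = (0.8795,-0.0978)

θ=64°: 2.10 2.96
θ=234°: -0.50 -0.07
θ=297°: 0.88 -0.10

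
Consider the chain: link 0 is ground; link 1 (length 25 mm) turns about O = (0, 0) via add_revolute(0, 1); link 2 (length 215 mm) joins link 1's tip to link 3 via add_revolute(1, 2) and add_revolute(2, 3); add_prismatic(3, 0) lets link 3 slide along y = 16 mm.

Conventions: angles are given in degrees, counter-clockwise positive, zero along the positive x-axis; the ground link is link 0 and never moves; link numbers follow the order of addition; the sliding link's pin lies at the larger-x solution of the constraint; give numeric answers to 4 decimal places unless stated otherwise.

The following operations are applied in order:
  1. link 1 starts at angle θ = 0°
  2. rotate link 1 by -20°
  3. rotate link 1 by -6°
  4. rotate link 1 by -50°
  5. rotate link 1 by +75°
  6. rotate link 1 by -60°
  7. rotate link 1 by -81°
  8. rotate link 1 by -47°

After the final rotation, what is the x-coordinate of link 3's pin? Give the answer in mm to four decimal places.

geometry: r = 25 mm, L = 215 mm, e = 16 mm; θ starts at 0°
rotate link 1 by -20°: θ ← 0° -20° = -20°
rotate link 1 by -6°: θ ← -20° -6° = -26°
rotate link 1 by -50°: θ ← -26° -50° = -76°
rotate link 1 by +75°: θ ← -76° +75° = -1°
rotate link 1 by -60°: θ ← -1° -60° = -61°
rotate link 1 by -81°: θ ← -61° -81° = -142°
rotate link 1 by -47°: θ ← -142° -47° = -189°
crank pin P = (r cos θ, r sin θ) = (-24.692209, 3.910862)
h = r sin θ − e = 3.910862 − 16 = -12.089138
x = r cos θ + √(L² − h²) = -24.692209 + 214.659854 = 189.967645

189.9676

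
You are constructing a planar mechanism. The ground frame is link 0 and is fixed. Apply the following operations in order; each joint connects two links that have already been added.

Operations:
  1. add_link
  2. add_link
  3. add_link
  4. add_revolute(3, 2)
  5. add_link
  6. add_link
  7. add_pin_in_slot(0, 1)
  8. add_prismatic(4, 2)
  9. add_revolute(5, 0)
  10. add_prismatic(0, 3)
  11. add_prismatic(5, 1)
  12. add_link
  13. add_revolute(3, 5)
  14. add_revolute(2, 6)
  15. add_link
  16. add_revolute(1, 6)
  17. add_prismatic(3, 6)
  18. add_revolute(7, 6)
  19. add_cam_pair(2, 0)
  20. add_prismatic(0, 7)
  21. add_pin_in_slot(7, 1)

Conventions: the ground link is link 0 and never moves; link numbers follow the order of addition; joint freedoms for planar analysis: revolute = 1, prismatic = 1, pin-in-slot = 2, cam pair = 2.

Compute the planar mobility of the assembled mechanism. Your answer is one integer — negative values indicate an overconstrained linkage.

ground; <1,0,0>
#1 <2,0,0>
#2 <3,0,0>
#3 <4,0,0>
R:3↔2 J1 <4,1,0>
#4 <5,1,0>
#5 <6,1,0>
PS:0↔1 J2 <6,1,1>
P:4↔2 J1 <6,2,1>
R:5↔0 J1 <6,3,1>
P:0↔3 J1 <6,4,1>
P:5↔1 J1 <6,5,1>
#6 <7,5,1>
R:3↔5 J1 <7,6,1>
R:2↔6 J1 <7,7,1>
#7 <8,7,1>
R:1↔6 J1 <8,8,1>
P:3↔6 J1 <8,9,1>
R:7↔6 J1 <8,10,1>
C:2↔0 J2 <8,10,2>
P:0↔7 J1 <8,11,2>
PS:7↔1 J2 <8,11,3>
3×7 − 2×11 − 1×3 = -4

M = -4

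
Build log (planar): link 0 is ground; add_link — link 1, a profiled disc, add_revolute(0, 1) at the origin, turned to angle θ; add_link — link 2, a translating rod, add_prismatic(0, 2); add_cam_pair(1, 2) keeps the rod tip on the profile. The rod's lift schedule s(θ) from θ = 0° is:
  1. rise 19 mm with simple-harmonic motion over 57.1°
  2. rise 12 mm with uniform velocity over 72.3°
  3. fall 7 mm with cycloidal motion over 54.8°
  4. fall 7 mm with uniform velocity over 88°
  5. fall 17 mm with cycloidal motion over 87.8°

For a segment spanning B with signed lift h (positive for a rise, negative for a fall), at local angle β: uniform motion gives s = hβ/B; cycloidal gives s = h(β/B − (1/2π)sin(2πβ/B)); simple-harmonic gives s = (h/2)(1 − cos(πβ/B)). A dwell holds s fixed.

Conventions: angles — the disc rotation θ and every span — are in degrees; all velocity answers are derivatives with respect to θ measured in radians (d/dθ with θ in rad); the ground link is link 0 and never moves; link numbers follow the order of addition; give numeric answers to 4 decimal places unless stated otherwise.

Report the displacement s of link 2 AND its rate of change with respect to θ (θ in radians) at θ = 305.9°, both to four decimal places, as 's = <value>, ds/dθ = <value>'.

seg 1 [0°–57.1°] simple-harmonic, h=19: full span → s += 19 → s = 19.0000
seg 2 [57.1°–129.4°] uniform, h=12: full span → s += 12 → s = 31.0000
seg 3 [129.4°–184.2°] cycloidal, h=-7: full span → s += -7 → s = 24.0000
seg 4 [184.2°–272.2°] uniform, h=-7: full span → s += -7 → s = 17.0000
seg 5 [272.2°–360°] cycloidal, h=-17: θ=305.9° here. β=33.7, B=87.8. -17·(0.3838 − sin(2π·0.3838)/(2π)) = -4.7209 → s = 12.2791
velocity in seg [272.2°–360°] (cycloidal), θ in radians: β = 33.7° = 0.5882 rad, B = 87.8° = 1.5324 rad; ds/dθ = (h/B)(1 − cos(2πβ/B)) = ((-17)/1.5324)(1 − cos(2π·0.3838)) = -19.360933 mm/rad

s = 12.2791, ds/dθ = -19.3609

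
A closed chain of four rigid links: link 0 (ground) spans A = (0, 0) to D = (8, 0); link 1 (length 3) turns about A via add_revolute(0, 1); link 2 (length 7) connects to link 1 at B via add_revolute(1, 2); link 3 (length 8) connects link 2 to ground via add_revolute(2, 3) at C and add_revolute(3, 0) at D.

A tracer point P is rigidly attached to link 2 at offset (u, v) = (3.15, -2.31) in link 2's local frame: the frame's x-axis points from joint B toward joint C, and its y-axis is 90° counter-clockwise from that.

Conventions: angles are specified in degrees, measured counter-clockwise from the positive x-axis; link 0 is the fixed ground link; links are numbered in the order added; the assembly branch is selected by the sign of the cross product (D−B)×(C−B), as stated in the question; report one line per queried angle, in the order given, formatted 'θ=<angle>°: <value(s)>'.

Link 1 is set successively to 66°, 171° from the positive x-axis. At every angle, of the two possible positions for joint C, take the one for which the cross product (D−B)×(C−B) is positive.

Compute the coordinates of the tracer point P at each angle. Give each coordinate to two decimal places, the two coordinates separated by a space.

A=(0,0), D=(8.00,0)
θ=66°: B = A + 3.00·(cos66°, sin66°) = (1.2202, 2.7406)
θ=66°: |BD| = 7.3128
θ=66°: circle(B,7.00) ∩ circle(D,8.00): a=2.6308, h=6.4868
θ=66°:   candidates: C₊=(6.0903,7.7687) cross=47.437; C₋=(1.2282,-4.2594) cross=-47.437
θ=66°:   branch + wants cross > 0 → take C=(6.0903,7.7687) (cross=47.437)
θ=66°: ex = (C−B)/|BC| = (0.6957,0.7183); ey = (-0.7183,0.6957)
θ=66°: P = B + 3.15·ex + -2.31·ey = (5.0710,3.3961)
θ=171°: B = A + 3.00·(cos171°, sin171°) = (-2.9631, 0.4693)
θ=171°: |BD| = 10.9731
θ=171°: circle(B,7.00) ∩ circle(D,8.00): a=4.8031, h=5.0922
θ=171°:   candidates: C₊=(2.0534,5.3514) cross=55.877; C₋=(1.6178,-4.8237) cross=-55.877
θ=171°:   branch + wants cross > 0 → take C=(2.0534,5.3514) (cross=55.877)
θ=171°: ex = (C−B)/|BC| = (0.7166,0.6974); ey = (-0.6974,0.7166)
θ=171°: P = B + 3.15·ex + -2.31·ey = (0.9054,1.0108)

θ=66°: 5.07 3.40
θ=171°: 0.91 1.01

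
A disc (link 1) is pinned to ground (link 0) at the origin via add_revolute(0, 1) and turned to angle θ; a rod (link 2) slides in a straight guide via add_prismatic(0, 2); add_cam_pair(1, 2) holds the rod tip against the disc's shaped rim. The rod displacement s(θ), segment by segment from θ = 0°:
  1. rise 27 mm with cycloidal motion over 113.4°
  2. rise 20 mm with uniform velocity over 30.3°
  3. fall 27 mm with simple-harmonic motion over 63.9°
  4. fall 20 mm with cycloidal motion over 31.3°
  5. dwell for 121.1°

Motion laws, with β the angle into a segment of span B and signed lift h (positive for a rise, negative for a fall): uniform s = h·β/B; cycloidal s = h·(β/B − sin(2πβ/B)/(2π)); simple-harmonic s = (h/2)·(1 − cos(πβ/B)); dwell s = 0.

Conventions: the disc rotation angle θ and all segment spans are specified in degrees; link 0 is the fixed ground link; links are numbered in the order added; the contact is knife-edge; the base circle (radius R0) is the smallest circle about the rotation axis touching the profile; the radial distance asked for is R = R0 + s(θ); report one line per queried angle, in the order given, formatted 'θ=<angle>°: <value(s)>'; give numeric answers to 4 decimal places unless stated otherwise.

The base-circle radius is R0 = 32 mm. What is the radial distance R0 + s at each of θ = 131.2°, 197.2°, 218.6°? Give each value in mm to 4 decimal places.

segment 1 (0° to 113.4°, cycloidal, h = 27) is passed completely: s = 0.0000 + (27) = 27.0000
θ = 131.2° falls in segment 2 (113.4° to 143.7°, uniform, h = 20): β = 131.2 − 113.4 = 17.8°, B = 30.3°; Δs = 20·17.8/30.3 = 11.7492; s = 27.0000 + 11.7492 = 38.7492
segment 2 (113.4° to 143.7°, uniform, h = 20) is passed completely: s = 27.0000 + (20) = 47.0000
θ = 197.2° falls in segment 3 (143.7° to 207.6°, simple-harmonic, h = -27): β = 197.2 − 143.7 = 53.5°, B = 63.9°; Δs = -27/2·(1 − cos(π·0.8372)) = -25.2734; s = 47.0000 − 25.2734 = 21.7266
segment 3 (143.7° to 207.6°, simple-harmonic, h = -27) is passed completely: s = 47.0000 + (-27) = 20.0000
θ = 218.6° falls in segment 4 (207.6° to 238.9°, cycloidal, h = -20): β = 218.6 − 207.6 = 11°, B = 31.3°; Δs = -20·(0.3514 − sin(2π·0.3514)/(2π)) = -4.4706; s = 20.0000 − 4.4706 = 15.5294
θ=131.2°: R = R0 + s = 32 + 38.7492 = 70.7492
θ=197.2°: R = R0 + s = 32 + 21.7266 = 53.7266
θ=218.6°: R = R0 + s = 32 + 15.5294 = 47.5294

θ=131.2°: 70.7492
θ=197.2°: 53.7266
θ=218.6°: 47.5294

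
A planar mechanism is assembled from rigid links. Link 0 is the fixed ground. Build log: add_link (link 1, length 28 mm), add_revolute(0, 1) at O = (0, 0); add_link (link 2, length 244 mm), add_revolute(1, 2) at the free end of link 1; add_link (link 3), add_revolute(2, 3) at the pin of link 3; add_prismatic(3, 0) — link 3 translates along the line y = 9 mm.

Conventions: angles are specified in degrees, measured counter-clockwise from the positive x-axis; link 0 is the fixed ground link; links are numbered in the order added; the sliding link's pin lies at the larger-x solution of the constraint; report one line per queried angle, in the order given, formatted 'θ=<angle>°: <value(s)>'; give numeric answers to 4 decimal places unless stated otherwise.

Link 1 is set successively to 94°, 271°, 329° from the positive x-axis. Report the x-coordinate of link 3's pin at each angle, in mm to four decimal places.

geometry: r = 28 mm, L = 244 mm, e = 9 mm
θ=94°: crank pin P = (r cos θ, r sin θ) = (-1.953181, 27.931793)
θ=94°: h = r sin θ − e = 27.931793 − 9 = 18.931793
θ=94°: x = r cos θ + √(L² − h²) = -1.953181 + 243.264439 = 241.311258
θ=271°: crank pin P = (r cos θ, r sin θ) = (0.488667, -27.995735)
θ=271°: h = r sin θ − e = -27.995735 − 9 = -36.995735
θ=271°: x = r cos θ + √(L² − h²) = 0.488667 + 241.179011 = 241.667679
θ=329°: crank pin P = (r cos θ, r sin θ) = (24.000684, -14.421066)
θ=329°: h = r sin θ − e = -14.421066 − 9 = -23.421066
θ=329°: x = r cos θ + √(L² − h²) = 24.000684 + 242.873328 = 266.874013

θ=94°: 241.3113
θ=271°: 241.6677
θ=329°: 266.8740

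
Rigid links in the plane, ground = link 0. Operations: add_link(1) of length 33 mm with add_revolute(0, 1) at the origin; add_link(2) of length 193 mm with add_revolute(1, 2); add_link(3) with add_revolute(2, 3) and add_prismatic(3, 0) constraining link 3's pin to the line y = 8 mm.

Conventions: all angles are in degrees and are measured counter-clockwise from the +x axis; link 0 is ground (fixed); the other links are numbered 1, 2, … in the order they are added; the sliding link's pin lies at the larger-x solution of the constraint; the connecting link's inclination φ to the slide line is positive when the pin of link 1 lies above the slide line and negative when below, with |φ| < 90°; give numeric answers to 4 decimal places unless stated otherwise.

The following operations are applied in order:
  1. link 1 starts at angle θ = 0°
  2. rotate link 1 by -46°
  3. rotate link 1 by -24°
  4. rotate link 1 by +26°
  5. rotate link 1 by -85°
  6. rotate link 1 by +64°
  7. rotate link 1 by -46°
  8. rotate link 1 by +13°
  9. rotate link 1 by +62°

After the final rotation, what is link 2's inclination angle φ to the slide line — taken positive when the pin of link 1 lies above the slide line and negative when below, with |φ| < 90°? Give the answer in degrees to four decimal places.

geometry: r = 33 mm, L = 193 mm, e = 8 mm; θ starts at 0°
rotate link 1 by -46°: θ ← 0° -46° = -46°
rotate link 1 by -24°: θ ← -46° -24° = -70°
rotate link 1 by +26°: θ ← -70° +26° = -44°
rotate link 1 by -85°: θ ← -44° -85° = -129°
rotate link 1 by +64°: θ ← -129° +64° = -65°
rotate link 1 by -46°: θ ← -65° -46° = -111°
rotate link 1 by +13°: θ ← -111° +13° = -98°
rotate link 1 by +62°: θ ← -98° +62° = -36°
h = r sin θ − e = -19.396913 − 8 = -27.396913
sin φ = h / L = -27.396913 / 193 = -0.14195292
φ = arcsin(-0.14195292) = -8.160869°

-8.1609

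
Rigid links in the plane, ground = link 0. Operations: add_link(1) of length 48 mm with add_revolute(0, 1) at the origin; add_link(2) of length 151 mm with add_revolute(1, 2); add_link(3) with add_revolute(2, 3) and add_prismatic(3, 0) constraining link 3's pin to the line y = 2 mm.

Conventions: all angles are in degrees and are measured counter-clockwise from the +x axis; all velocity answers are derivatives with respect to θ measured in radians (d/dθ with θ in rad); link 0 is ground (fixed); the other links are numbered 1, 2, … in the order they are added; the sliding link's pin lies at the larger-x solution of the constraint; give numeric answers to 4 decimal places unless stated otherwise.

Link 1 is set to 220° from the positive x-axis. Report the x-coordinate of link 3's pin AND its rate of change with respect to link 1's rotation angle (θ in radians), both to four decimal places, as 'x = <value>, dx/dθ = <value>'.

geometry: r = 48 mm, L = 151 mm, e = 2 mm
crank pin P = (r cos θ, r sin θ) = (-36.770133, -30.853805)
h = r sin θ − e = -30.853805 − 2 = -32.853805
x = r cos θ + √(L² − h²) = -36.770133 + 147.382589 = 110.612456
dx/dθ = −r sin θ − h·r cos θ/√(L² − h²) (θ in radians; h = -32.853805) = 22.657187

x = 110.6125, dx/dθ = 22.6572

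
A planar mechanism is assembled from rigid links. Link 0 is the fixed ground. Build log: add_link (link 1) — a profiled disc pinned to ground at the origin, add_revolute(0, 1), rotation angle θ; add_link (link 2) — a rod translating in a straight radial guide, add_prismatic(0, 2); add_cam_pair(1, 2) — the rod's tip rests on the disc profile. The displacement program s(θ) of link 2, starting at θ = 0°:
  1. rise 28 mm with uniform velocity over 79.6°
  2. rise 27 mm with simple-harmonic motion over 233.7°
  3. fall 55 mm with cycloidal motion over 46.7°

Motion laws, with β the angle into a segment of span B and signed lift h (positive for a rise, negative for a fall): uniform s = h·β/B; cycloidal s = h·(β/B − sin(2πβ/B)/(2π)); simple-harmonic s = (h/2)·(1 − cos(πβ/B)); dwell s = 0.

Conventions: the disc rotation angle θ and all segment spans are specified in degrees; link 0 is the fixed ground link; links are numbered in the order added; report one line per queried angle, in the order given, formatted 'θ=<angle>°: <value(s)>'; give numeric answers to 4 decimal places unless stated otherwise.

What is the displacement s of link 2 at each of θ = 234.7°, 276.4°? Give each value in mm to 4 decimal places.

seg 1 [0°–79.6°] uniform, h=28: full span → s += 28 → s = 28.0000
seg 2 [79.6°–313.3°] simple-harmonic, h=27: θ=234.7° here. β=155.1, B=233.7. 27/2·(1 − cos(π·0.6637)) = 20.1397 → s = 48.1397
seg 2 [79.6°–313.3°] simple-harmonic, h=27: θ=276.4° here. β=196.8, B=233.7. 27/2·(1 − cos(π·0.8421)) = 25.3729 → s = 53.3729

θ=234.7°: 48.1397
θ=276.4°: 53.3729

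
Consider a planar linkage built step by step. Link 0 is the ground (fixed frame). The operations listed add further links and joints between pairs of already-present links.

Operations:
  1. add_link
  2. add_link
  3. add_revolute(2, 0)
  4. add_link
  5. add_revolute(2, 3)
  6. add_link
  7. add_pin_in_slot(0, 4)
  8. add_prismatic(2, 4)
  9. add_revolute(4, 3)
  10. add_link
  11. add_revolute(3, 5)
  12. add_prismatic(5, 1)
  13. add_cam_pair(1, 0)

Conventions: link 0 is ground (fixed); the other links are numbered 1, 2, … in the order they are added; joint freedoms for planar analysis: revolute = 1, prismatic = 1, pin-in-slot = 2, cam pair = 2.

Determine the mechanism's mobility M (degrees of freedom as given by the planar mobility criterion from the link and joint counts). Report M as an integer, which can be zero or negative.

L=1 J1=0 J2=0
add link → L=2 J1=0 J2=0
add link → L=3 J1=0 J2=0
R@2,0 dof=1 J1 → L=3 J1=1 J2=0
add link → L=4 J1=1 J2=0
R@2,3 dof=1 J1 → L=4 J1=2 J2=0
add link → L=5 J1=2 J2=0
PS@0,4 dof=2 J2 → L=5 J1=2 J2=1
P@2,4 dof=1 J1 → L=5 J1=3 J2=1
R@4,3 dof=1 J1 → L=5 J1=4 J2=1
add link → L=6 J1=4 J2=1
R@3,5 dof=1 J1 → L=6 J1=5 J2=1
P@5,1 dof=1 J1 → L=6 J1=6 J2=1
C@1,0 dof=2 J2 → L=6 J1=6 J2=2
M=3(L−1)−2J1−J2=3·5−2·6−2=1

M = 1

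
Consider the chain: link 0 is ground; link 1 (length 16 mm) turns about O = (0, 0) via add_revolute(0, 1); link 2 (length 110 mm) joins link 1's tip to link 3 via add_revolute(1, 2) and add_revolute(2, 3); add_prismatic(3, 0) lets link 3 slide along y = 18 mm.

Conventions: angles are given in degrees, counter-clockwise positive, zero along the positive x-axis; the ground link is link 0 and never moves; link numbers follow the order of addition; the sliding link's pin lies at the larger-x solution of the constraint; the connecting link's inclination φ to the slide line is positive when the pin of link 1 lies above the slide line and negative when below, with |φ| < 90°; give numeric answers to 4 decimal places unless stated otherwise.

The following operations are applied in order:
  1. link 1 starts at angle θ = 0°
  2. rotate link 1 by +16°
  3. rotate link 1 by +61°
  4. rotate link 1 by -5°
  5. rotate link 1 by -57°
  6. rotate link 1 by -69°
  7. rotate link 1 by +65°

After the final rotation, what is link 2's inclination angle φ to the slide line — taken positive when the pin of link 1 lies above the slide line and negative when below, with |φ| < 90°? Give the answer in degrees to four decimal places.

geometry: r = 16 mm, L = 110 mm, e = 18 mm; θ starts at 0°
rotate link 1 by +16°: θ ← 0° +16° = 16°
rotate link 1 by +61°: θ ← 16° +61° = 77°
rotate link 1 by -5°: θ ← 77° -5° = 72°
rotate link 1 by -57°: θ ← 72° -57° = 15°
rotate link 1 by -69°: θ ← 15° -69° = -54°
rotate link 1 by +65°: θ ← -54° +65° = 11°
h = r sin θ − e = 3.052944 − 18 = -14.947056
sin φ = h / L = -14.947056 / 110 = -0.13588233
φ = arcsin(-0.13588233) = -7.809644°

-7.8096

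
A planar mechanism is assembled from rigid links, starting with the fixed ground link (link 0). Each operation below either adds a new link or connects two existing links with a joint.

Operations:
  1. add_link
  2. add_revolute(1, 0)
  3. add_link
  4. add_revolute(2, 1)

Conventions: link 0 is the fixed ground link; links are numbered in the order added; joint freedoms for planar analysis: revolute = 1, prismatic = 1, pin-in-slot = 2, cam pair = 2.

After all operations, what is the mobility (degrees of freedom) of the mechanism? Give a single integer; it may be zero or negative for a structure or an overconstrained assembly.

(L,J1,J2)=(1,0,0); link0 fixed
link1: (2,0,0)
R 1-0 [J1]: (2,1,0)
link2: (3,1,0)
R 2-1 [J1]: (3,2,0)
Grübler: 3·2 − 2·2 − 0 = 2

M = 2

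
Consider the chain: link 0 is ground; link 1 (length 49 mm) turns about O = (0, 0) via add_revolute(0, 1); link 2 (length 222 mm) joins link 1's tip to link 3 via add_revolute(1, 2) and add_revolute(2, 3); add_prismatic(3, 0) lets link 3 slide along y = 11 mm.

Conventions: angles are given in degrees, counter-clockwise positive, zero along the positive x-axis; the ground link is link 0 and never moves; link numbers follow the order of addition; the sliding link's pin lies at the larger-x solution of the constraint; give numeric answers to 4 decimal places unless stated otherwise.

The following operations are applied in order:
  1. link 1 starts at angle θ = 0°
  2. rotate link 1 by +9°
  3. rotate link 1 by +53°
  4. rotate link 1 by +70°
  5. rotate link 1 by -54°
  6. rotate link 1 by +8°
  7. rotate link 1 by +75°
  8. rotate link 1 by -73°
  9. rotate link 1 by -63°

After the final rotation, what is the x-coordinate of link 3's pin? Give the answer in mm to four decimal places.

geometry: r = 49 mm, L = 222 mm, e = 11 mm; θ starts at 0°
rotate link 1 by +9°: θ ← 0° +9° = 9°
rotate link 1 by +53°: θ ← 9° +53° = 62°
rotate link 1 by +70°: θ ← 62° +70° = 132°
rotate link 1 by -54°: θ ← 132° -54° = 78°
rotate link 1 by +8°: θ ← 78° +8° = 86°
rotate link 1 by +75°: θ ← 86° +75° = 161°
rotate link 1 by -73°: θ ← 161° -73° = 88°
rotate link 1 by -63°: θ ← 88° -63° = 25°
crank pin P = (r cos θ, r sin θ) = (44.409082, 20.708295)
h = r sin θ − e = 20.708295 − 11 = 9.708295
x = r cos θ + √(L² − h²) = 44.409082 + 221.787621 = 266.196703

266.1967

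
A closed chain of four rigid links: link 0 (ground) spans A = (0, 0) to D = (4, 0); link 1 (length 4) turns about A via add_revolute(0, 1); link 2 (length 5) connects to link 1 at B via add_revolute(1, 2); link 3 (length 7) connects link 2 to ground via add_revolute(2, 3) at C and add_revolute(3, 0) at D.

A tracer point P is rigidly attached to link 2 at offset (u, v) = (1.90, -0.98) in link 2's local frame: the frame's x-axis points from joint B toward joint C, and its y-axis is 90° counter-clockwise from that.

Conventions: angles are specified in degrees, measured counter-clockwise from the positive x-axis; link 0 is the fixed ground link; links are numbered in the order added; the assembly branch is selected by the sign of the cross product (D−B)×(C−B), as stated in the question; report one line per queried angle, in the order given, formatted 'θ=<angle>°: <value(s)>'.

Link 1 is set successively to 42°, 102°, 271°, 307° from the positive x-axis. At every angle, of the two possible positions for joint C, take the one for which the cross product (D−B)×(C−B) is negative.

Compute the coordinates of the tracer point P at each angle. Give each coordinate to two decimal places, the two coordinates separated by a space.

A=(0,0), D=(4.00,0)
θ=42°: B = A + 4.00·(cos42°, sin42°) = (2.9726, 2.6765)
θ=42°: |BD| = 2.8669
θ=42°: circle(B,5.00) ∩ circle(D,7.00): a=-2.7522, h=4.1744
θ=42°:   candidates: C₊=(5.8834,6.7419) cross=11.968; C₋=(-1.9108,3.7499) cross=-11.968
θ=42°:   branch - wants cross < 0 → take C=(-1.9108,3.7499) (cross=-11.968)
θ=42°: ex = (C−B)/|BC| = (-0.9767,0.2147); ey = (-0.2147,-0.9767)
θ=42°: P = B + 1.90·ex + -0.98·ey = (1.3273,4.0416)
θ=102°: B = A + 4.00·(cos102°, sin102°) = (-0.8316, 3.9126)
θ=102°: |BD| = 6.2172
θ=102°: circle(B,5.00) ∩ circle(D,7.00): a=1.1784, h=4.8591
θ=102°:   candidates: C₊=(3.1421,6.9472) cross=30.210; C₋=(-2.9738,-0.6053) cross=-30.210
θ=102°:   branch - wants cross < 0 → take C=(-2.9738,-0.6053) (cross=-30.210)
θ=102°: ex = (C−B)/|BC| = (-0.4284,-0.9036); ey = (0.9036,-0.4284)
θ=102°: P = B + 1.90·ex + -0.98·ey = (-2.5312,2.6157)
θ=271°: B = A + 4.00·(cos271°, sin271°) = (0.0698, -3.9994)
θ=271°: |BD| = 5.6073
θ=271°: circle(B,5.00) ∩ circle(D,7.00): a=0.6636, h=4.9558
θ=271°:   candidates: C₊=(-2.9998,-0.0526) cross=27.788; C₋=(4.0696,-6.9997) cross=-27.788
θ=271°:   branch - wants cross < 0 → take C=(4.0696,-6.9997) (cross=-27.788)
θ=271°: ex = (C−B)/|BC| = (0.8000,-0.6001); ey = (0.6001,0.8000)
θ=271°: P = B + 1.90·ex + -0.98·ey = (1.0017,-5.9235)
θ=307°: B = A + 4.00·(cos307°, sin307°) = (2.4073, -3.1945)
θ=307°: |BD| = 3.5696
θ=307°: circle(B,5.00) ∩ circle(D,7.00): a=-1.5769, h=4.7448
θ=307°:   candidates: C₊=(-2.5427,-2.4887) cross=16.937; C₋=(5.9499,-6.7229) cross=-16.937
θ=307°:   branch - wants cross < 0 → take C=(5.9499,-6.7229) (cross=-16.937)
θ=307°: ex = (C−B)/|BC| = (0.7085,-0.7057); ey = (0.7057,0.7085)
θ=307°: P = B + 1.90·ex + -0.98·ey = (3.0619,-5.2297)

θ=42°: 1.33 4.04
θ=102°: -2.53 2.62
θ=271°: 1.00 -5.92
θ=307°: 3.06 -5.23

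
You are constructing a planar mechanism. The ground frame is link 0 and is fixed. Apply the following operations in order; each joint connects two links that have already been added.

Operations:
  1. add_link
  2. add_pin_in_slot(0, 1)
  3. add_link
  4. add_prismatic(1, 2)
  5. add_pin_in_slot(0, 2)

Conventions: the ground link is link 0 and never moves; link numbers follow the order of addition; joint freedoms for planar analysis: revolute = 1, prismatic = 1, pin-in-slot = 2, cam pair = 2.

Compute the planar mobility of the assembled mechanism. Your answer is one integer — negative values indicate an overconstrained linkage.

(L,J1,J2)=(1,0,0); link0 fixed
link1: (2,0,0)
PS 0-1 [J2]: (2,0,1)
link2: (3,0,1)
P 1-2 [J1]: (3,1,1)
PS 0-2 [J2]: (3,1,2)
Grübler: 3·2 − 2·1 − 2 = 2

M = 2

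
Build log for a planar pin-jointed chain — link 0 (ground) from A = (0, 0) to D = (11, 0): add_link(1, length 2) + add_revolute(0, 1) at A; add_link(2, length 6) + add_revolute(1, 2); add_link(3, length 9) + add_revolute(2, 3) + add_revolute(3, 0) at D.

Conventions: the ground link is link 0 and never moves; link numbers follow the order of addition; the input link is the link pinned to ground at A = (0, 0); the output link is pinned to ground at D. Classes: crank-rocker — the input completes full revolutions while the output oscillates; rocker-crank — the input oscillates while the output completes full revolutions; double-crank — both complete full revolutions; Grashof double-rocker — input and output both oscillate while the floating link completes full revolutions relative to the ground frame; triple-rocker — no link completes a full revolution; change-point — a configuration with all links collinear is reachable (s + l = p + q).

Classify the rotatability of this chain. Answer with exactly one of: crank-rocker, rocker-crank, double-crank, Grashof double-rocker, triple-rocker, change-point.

lengths: ground=11, input=2, coupler=6, output=9
sorted: s=2 (shortest), l=11 (longest), p+q=15
s + l = 13 vs p + q = 15
s + l < p + q (Grashof) with shortest = input link → crank-rocker

crank-rocker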